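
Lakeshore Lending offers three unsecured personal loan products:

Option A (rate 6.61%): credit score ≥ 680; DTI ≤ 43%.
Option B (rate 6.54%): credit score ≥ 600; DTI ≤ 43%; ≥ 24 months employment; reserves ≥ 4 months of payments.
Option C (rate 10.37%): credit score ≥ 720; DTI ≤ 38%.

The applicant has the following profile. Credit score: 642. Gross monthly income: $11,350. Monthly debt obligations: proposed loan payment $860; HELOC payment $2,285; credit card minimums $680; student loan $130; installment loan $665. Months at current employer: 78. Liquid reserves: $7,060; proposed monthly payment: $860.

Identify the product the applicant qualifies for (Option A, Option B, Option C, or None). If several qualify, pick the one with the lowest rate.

Total debts = (860 + 2,285 + 680 + 130 + 665) = 4,620; DTI = 4,620/11,350 = 40.7%.
Reserves = 7,060/860 = 8.2 months.
Option A: score 642 < 680; DTI 40.7% ≤ 43% → does not qualify.
Option B: score 642 ≥ 600; DTI 40.7% ≤ 43%; employment 78 ≥ 24 mo; reserves 8.2 ≥ 4 mo → qualifies.
Option C: score 642 < 720; DTI 40.7% > 38% → does not qualify.

Option B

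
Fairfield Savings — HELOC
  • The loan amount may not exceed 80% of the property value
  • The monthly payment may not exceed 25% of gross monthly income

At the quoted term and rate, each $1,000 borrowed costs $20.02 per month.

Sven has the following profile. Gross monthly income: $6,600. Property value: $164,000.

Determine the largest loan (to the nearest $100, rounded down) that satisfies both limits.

$82,400

Payment cap: 25% × $6,600 = $1,650/month.
At $20.02 per $1,000, that supports 1,650/20.02 × 1,000 ≈ $82,417 → $82,400.
LTV cap: 80% × $164,000 = $131,200 → $131,200.
Binding constraint: payment-to-income.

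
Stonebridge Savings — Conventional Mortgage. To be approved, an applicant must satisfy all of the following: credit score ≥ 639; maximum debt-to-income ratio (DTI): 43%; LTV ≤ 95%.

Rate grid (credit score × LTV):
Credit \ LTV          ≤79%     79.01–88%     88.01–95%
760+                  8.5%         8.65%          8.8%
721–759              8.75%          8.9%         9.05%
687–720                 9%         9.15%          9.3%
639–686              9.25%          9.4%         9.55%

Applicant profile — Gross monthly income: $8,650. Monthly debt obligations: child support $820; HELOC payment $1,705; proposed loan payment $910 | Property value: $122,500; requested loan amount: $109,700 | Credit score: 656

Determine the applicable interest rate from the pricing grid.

9.55%

Credit score 656 ≥ 639; Total monthly debts = (820 + 1,705 + 910) = 3,435. DTI = 3,435/8,650 = 39.7% ≤ 43%
LTV: 109,700 ÷ 122,500 = 89.6%, within 95% cap
Credit 656 → row 639–686; LTV 89.6% → column 88.01–95%. Grid cell → 9.55%.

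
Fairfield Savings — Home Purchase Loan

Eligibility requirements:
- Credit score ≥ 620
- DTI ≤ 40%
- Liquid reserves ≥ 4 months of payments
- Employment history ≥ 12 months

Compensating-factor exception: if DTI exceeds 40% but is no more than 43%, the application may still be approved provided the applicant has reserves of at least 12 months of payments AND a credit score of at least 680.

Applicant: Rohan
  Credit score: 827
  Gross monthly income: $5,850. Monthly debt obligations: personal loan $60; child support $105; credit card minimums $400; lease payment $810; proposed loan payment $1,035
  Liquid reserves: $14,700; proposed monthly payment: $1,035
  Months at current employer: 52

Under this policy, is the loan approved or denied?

Approved

Credit score 827 ≥ 620 (meets base)
Total debts = (60 + 105 + 400 + 810 + 1,035) = 2,410. DTI = 2,410/5,850 = 41.2% > 40% — standard DTI limit exceeded.
Reserves = 14,700/1,035 = 14.2 months ≥ 4
Employment 52 ≥ 12 months
41.2% falls in the override range (40%–43%), so the compensating-factor test applies.
Reserves 14.2 ≥ 12 months; credit score 827 ≥ 680.
Both override conditions satisfied; DTI exception granted.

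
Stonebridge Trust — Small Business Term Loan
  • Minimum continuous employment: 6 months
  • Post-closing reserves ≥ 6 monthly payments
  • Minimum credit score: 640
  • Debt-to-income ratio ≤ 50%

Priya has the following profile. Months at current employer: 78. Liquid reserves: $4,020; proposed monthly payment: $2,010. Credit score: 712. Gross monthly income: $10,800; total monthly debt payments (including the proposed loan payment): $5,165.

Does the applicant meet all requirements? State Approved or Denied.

Employment 78 ≥ 6 months
Reserves: 4,020 ÷ 2,010 = 2.0 months (below 6-month minimum)
Credit score 712 ≥ 640 (meets)
DTI: 5,165 ÷ 10,800 = 47.8%, within the 50% cap
Fails on reserves.

Denied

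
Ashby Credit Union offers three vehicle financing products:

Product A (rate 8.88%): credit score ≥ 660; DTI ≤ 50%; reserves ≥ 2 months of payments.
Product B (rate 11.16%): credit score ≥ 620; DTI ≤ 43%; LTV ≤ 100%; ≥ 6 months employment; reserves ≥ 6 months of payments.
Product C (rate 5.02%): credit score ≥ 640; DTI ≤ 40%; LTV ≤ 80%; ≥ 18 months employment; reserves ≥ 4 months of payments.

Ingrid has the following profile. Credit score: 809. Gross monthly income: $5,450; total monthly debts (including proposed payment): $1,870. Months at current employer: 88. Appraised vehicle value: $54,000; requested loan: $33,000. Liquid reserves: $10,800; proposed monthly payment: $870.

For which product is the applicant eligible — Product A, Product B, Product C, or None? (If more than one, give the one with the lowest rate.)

DTI = 1,870/5,450 = 34.3%.
LTV = 33,000/54,000 = 61.1%.
Reserves = 10,800/870 = 12.4 months.
Product A: score 809 ≥ 660; DTI 34.3% ≤ 50%; reserves 12.4 ≥ 2 mo → qualifies.
Product B: score 809 ≥ 620; DTI 34.3% ≤ 43%; LTV 61.1% ≤ 100%; employment 88 ≥ 6 mo; reserves 12.4 ≥ 6 mo → qualifies.
Product C: score 809 ≥ 640; DTI 34.3% ≤ 40%; LTV 61.1% ≤ 80%; employment 88 ≥ 18 mo; reserves 12.4 ≥ 4 mo → qualifies.
Qualifying: Product A, Product B, Product C. Lowest rate is 5.02% → Product C.

Product C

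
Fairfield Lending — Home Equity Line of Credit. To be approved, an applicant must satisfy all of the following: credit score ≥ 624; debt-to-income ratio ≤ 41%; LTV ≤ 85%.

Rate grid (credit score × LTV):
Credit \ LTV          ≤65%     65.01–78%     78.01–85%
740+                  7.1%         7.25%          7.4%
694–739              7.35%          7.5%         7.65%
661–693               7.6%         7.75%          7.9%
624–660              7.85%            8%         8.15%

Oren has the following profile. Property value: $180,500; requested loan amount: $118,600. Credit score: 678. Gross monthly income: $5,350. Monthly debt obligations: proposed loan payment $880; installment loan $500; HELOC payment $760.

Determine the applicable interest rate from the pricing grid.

Credit score 678 ≥ 624; Total monthly debts = (880 + 500 + 760) = 2,140. Debt-to-income = 2,140/5,350 = 40% — meets 41% limit
LTV: 118,600 ÷ 180,500 = 65.7%, within 85% cap
Score 678 is in the 661–693 band; LTV 65.7% is in the 65.01–78% band → 7.75%.

7.75%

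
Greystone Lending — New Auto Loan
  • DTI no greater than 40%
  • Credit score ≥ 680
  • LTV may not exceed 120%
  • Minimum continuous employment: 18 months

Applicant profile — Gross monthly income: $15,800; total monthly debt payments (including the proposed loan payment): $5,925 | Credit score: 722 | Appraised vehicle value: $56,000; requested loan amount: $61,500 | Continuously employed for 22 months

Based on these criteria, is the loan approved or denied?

DTI: 5,925 ÷ 15,800 = 37.5%, within the 40% cap
Credit score 722 ≥ 680 (meets)
LTV = 61,500/56,000 = 109.8% ≤ 120%
Employment 22 ≥ 18 months
All criteria satisfied.

Approved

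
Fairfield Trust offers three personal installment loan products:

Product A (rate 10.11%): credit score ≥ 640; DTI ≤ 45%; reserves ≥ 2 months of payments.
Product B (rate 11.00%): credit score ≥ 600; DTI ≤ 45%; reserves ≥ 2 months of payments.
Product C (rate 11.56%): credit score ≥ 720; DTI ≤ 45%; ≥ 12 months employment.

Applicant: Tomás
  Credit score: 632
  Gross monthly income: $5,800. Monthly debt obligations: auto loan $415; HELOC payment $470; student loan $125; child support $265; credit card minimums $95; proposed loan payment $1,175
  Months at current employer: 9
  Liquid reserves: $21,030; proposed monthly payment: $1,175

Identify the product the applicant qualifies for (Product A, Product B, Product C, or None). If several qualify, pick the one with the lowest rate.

Total debts = (415 + 470 + 125 + 265 + 95 + 1,175) = 2,545; DTI = 2,545/5,800 = 43.9%.
Reserves = 21,030/1,175 = 17.9 months.
Product A: score 632 < 640; DTI 43.9% ≤ 45%; reserves 17.9 ≥ 2 mo → does not qualify.
Product B: score 632 ≥ 600; DTI 43.9% ≤ 45%; reserves 17.9 ≥ 2 mo → qualifies.
Product C: score 632 < 720; DTI 43.9% ≤ 45%; employment 9 < 12 mo → does not qualify.

Product B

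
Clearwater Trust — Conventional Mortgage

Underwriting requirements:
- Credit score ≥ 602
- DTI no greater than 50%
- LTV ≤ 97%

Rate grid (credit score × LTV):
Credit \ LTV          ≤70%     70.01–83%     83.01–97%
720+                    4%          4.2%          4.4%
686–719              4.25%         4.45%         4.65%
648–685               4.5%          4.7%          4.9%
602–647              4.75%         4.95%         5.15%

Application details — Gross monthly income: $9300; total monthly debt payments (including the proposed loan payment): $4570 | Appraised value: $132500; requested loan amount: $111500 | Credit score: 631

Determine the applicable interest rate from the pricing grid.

5.15%

Credit score 631 ≥ 602; Debt-to-income = 4,570/9,300 = 49.1% — meets 50% limit
LTV: 111,500 ÷ 132,500 = 84.2%, within 97% cap
Score 631 is in the 602–647 band; LTV 84.2% is in the 83.01–97% band → 5.15%.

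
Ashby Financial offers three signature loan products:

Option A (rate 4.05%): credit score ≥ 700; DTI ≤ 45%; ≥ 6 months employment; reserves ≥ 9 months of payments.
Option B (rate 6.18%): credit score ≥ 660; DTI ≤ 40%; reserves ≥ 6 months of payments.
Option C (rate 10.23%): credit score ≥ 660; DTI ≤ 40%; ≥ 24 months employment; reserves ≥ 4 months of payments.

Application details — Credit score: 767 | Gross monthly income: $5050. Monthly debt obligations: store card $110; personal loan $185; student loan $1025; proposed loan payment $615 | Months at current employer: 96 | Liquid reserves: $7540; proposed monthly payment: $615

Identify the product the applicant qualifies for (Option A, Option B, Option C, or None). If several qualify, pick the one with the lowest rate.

Total debts = (110 + 185 + 1,025 + 615) = 1,935; DTI = 1,935/5,050 = 38.3%.
Reserves = 7,540/615 = 12.3 months.
Option A: score 767 ≥ 700; DTI 38.3% ≤ 45%; employment 96 ≥ 6 mo; reserves 12.3 ≥ 9 mo → qualifies.
Option B: score 767 ≥ 660; DTI 38.3% ≤ 40%; reserves 12.3 ≥ 6 mo → qualifies.
Option C: score 767 ≥ 660; DTI 38.3% ≤ 40%; employment 96 ≥ 24 mo; reserves 12.3 ≥ 4 mo → qualifies.
Qualifying: Option A, Option B, Option C. Lowest rate is 4.05% → Option A.

Option A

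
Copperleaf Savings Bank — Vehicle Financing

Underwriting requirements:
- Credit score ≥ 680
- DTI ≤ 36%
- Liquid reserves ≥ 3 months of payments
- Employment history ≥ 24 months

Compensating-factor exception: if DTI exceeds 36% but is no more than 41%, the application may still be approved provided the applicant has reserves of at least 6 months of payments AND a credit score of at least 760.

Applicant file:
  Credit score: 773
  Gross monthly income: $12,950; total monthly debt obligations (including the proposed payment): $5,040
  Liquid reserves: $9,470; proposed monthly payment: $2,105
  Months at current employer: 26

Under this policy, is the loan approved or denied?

Denied

Credit score 773 ≥ 680 (meets base)
DTI = 5,040/12,950 = 38.9% > 36% — standard DTI limit exceeded.
Reserves: 9,470 ÷ 2,105 = 4.5 months (meets 3-month minimum)
Employment 26 ≥ 24 months
38.9% falls in the override range (36%–41%), so the compensating-factor test applies.
Reserves 4.5 < 6 months; credit score 773 ≥ 760.
Compensating-factor requirement not fully met.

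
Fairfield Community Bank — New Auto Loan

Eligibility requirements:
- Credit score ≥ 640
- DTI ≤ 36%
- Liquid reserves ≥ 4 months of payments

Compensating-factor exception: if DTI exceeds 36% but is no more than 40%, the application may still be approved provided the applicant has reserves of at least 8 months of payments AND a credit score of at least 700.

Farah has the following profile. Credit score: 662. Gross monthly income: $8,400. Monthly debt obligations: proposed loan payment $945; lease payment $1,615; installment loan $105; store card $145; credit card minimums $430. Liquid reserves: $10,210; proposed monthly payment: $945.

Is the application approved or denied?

Credit score 662 ≥ 640 (meets base)
Total debts = (945 + 1,615 + 105 + 145 + 430) = 3,240. DTI: 3,240 ÷ 8,400 = 38.6%, over the 36% base limit.
Reserves: 10,210 ÷ 945 = 10.8 months (meets 4-month minimum)
DTI 38.6% is within the 36%–40% exception band; checking compensating factors.
Override check — reserves: 10.8 mo (ok); score: 662 (below 700).
Compensating-factor requirement not fully met.

Denied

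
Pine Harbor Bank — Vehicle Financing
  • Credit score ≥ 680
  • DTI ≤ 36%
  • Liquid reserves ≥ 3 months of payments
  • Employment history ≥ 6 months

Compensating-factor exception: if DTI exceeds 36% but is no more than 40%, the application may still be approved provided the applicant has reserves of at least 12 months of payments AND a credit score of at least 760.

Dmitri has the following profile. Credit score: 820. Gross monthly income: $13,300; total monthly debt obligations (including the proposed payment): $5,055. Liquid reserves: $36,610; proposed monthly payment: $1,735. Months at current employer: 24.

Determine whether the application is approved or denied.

Credit score 820 ≥ 680 (meets base)
DTI: 5,055 ÷ 13,300 = 38%, over the 36% base limit.
Liquid reserves cover 36,610/1,735 = 21.1 months — ≥ 3 required
Employment 24 ≥ 6 months
38% falls in the override range (36%–40%), so the compensating-factor test applies.
Reserves 21.1 ≥ 12 months; credit score 820 ≥ 760.
Both override conditions satisfied; DTI exception granted.

Approved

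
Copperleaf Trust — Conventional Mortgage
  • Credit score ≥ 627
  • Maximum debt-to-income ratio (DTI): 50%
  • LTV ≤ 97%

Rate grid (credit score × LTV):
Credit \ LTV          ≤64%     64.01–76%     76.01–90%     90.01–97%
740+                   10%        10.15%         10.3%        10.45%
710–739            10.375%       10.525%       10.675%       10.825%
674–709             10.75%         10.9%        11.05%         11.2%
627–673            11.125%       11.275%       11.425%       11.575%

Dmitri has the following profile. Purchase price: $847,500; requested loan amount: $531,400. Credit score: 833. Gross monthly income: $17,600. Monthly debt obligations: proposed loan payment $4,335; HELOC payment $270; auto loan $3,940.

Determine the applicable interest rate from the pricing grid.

Credit score 833 ≥ 627; Total monthly debts = (4,335 + 270 + 3,940) = 8,545. Debt-to-income = 8,545/17,600 = 48.6% — meets 50% limit
Loan-to-value = 531,400/847,500 = 62.7% — pass (97% max)
Score 833 is in the 740+ band; LTV 62.7% is in the ≤64% band → 10%.

10%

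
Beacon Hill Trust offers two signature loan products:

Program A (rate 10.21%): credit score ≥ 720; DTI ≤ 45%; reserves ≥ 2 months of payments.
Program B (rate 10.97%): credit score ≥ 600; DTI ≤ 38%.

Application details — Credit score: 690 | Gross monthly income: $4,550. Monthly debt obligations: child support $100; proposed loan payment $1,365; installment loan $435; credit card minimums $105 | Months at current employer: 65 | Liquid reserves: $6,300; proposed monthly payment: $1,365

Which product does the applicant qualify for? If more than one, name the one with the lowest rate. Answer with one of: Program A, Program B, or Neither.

Total debts = (100 + 1,365 + 435 + 105) = 2,005; DTI = 2,005/4,550 = 44.1%.
Reserves = 6,300/1,365 = 4.6 months.
Program A: score 690 < 720; DTI 44.1% ≤ 45%; reserves 4.6 ≥ 2 mo → does not qualify.
Program B: score 690 ≥ 600; DTI 44.1% > 38% → does not qualify.

Neither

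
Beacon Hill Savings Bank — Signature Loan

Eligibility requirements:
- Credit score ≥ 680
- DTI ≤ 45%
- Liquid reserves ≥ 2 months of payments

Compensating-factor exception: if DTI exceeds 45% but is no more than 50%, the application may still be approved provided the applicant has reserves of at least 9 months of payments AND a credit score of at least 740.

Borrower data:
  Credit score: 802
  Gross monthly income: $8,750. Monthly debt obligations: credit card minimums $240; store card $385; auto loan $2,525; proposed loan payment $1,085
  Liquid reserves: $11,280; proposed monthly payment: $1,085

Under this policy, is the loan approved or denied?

Approved

Credit score 802 ≥ 680 (meets base)
Total debts = (240 + 385 + 2,525 + 1,085) = 4,235. DTI = 4,235/8,750 = 48.4% > 45% — standard DTI limit exceeded.
Reserves: 11,280 ÷ 1,085 = 10.4 months (meets 2-month minimum)
48.4% falls in the override range (45%–50%), so the compensating-factor test applies.
Override check — reserves: 10.4 mo (ok); score: 802 (ok).
Both override conditions satisfied; DTI exception granted.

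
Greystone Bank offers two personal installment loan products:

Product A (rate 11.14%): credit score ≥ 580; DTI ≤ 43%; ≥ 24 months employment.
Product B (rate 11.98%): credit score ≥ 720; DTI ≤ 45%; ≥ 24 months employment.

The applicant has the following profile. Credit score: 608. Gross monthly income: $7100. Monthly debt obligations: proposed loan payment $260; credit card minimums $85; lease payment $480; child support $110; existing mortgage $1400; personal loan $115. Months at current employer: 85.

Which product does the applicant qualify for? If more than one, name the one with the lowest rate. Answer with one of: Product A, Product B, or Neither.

Total debts = (260 + 85 + 480 + 110 + 1,400 + 115) = 2,450; DTI = 2,450/7,100 = 34.5%.
Product A: score 608 ≥ 580; DTI 34.5% ≤ 43%; employment 85 ≥ 24 mo → qualifies.
Product B: score 608 < 720; DTI 34.5% ≤ 45%; employment 85 ≥ 24 mo → does not qualify.

Product A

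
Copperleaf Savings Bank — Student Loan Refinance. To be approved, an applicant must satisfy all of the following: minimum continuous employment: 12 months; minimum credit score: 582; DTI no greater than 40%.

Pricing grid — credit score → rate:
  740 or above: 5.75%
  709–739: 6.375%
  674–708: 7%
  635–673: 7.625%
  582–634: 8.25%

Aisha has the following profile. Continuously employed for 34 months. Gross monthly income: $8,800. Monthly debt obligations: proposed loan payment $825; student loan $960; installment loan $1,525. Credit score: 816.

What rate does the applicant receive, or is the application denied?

Credit score 816 ≥ 582 (meets minimum)
Total monthly debts = (825 + 960 + 1,525) = 3,310. DTI = 3,310/8,800 = 37.6% ≤ 40%
Employment 34 ≥ 12 months
All requirements met. Score 816 falls in the 740 or above tier → 5.75%.

Approved at 5.75%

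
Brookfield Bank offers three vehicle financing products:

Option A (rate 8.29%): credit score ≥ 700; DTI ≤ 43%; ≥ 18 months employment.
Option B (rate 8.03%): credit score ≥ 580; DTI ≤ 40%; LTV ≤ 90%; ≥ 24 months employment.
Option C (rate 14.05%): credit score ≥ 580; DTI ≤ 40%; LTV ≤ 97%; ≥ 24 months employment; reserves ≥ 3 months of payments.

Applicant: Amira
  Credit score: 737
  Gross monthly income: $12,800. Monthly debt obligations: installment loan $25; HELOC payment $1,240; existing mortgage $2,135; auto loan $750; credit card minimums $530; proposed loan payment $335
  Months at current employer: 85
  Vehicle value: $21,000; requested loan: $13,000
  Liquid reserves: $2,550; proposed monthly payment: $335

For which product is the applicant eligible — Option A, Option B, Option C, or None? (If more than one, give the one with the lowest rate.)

Option B

Total debts = (25 + 1,240 + 2,135 + 750 + 530 + 335) = 5,015; DTI = 5,015/12,800 = 39.2%.
LTV = 13,000/21,000 = 61.9%.
Reserves = 2,550/335 = 7.6 months.
Option A: score 737 ≥ 700; DTI 39.2% ≤ 43%; employment 85 ≥ 18 mo → qualifies.
Option B: score 737 ≥ 580; DTI 39.2% ≤ 40%; LTV 61.9% ≤ 90%; employment 85 ≥ 24 mo → qualifies.
Option C: score 737 ≥ 580; DTI 39.2% ≤ 40%; LTV 61.9% ≤ 97%; employment 85 ≥ 24 mo; reserves 7.6 ≥ 3 mo → qualifies.
Qualifying: Option A, Option B, Option C. Lowest rate is 8.03% → Option B.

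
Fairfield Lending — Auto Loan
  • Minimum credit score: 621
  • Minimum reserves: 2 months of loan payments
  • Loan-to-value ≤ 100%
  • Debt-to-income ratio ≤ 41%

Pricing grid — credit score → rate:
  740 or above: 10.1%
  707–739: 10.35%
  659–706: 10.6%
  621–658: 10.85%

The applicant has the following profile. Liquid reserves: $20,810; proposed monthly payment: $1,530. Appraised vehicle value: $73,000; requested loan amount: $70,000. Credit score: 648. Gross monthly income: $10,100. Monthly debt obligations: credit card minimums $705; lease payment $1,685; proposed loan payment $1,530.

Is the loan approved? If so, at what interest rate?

Approved at 10.85%

Credit score 648 ≥ 621 (meets minimum)
Liquid reserves cover 20,810/1,530 = 13.6 months — ≥ 2 required
LTV = 70,000/73,000 = 95.9% ≤ 100%
Total monthly debts = (705 + 1,685 + 1,530) = 3,920. DTI: 3,920 ÷ 10,100 = 38.8%, within the 41% cap
All requirements met. Score 648 falls in the 621–658 tier → 10.85%.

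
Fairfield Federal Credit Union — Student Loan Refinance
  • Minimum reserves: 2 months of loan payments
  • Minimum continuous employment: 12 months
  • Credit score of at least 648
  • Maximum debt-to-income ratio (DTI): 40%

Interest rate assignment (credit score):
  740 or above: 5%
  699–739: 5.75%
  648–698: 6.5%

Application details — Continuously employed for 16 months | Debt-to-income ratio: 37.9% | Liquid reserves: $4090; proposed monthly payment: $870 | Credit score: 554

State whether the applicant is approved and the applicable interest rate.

Denied

Credit score 554 < 648 (below minimum)
Employment 16 ≥ 12 months
Reserves = 4,090/870 = 4.7 months ≥ 2
DTI 37.9% ≤ 40%
Not all requirements met → denied.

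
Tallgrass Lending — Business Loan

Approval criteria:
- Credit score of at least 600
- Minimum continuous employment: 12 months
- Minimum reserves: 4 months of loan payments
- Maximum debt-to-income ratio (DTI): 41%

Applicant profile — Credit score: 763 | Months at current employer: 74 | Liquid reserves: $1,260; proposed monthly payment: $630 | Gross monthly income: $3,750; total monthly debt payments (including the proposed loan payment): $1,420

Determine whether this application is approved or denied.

Denied

Credit score 763 ≥ 600 (meets)
Employment 74 ≥ 12 months
Liquid reserves cover 1,260/630 = 2.0 months — < 4 required
DTI = 1,420/3,750 = 37.9% ≤ 41%
Fails on reserves.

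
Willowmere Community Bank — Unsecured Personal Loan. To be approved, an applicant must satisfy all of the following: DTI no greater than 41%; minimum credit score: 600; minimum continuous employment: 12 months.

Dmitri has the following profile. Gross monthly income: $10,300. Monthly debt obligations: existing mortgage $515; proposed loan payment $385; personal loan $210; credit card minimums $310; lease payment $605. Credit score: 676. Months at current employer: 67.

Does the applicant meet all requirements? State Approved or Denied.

Approved

Total monthly debts = (515 + 385 + 210 + 310 + 605) = 2,025. DTI = 2,025/10,300 = 19.7% ≤ 41%
Credit score 676 ≥ 600 (meets)
Employment 67 ≥ 12 months
All criteria satisfied.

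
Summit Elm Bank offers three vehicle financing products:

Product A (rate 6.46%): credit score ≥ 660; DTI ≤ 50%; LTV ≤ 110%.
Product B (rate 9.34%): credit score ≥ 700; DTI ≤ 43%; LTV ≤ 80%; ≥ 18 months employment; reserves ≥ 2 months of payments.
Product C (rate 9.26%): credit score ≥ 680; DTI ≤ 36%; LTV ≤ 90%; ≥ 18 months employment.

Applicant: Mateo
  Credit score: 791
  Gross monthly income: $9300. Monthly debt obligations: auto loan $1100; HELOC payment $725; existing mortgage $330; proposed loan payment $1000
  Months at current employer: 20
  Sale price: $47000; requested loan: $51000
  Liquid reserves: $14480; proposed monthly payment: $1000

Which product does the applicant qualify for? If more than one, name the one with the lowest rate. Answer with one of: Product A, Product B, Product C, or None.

Product A

Total debts = (1,100 + 725 + 330 + 1,000) = 3,155; DTI = 3,155/9,300 = 33.9%.
LTV = 51,000/47,000 = 108.5%.
Reserves = 14,480/1,000 = 14.5 months.
Product A: score 791 ≥ 660; DTI 33.9% ≤ 50%; LTV 108.5% ≤ 110% → qualifies.
Product B: score 791 ≥ 700; DTI 33.9% ≤ 43%; LTV 108.5% > 80%; employment 20 ≥ 18 mo; reserves 14.5 ≥ 2 mo → does not qualify.
Product C: score 791 ≥ 680; DTI 33.9% ≤ 36%; LTV 108.5% > 90%; employment 20 ≥ 18 mo → does not qualify.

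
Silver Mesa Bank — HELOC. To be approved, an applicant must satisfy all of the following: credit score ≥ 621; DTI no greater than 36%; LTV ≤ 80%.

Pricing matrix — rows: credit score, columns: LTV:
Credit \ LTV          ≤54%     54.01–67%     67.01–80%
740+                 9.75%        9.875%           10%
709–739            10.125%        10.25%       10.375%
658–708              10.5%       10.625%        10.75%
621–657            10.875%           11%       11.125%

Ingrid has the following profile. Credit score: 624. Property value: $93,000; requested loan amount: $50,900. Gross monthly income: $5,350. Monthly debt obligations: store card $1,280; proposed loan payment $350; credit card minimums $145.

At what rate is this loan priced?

Credit score 624 ≥ 621; Total monthly debts = (1,280 + 350 + 145) = 1,775. DTI: 1,775 ÷ 5,350 = 33.2%, within the 36% cap
LTV = 50,900/93,000 = 54.7% ≤ 80%
Score 624 is in the 621–657 band; LTV 54.7% is in the 54.01–67% band → 11%.

11%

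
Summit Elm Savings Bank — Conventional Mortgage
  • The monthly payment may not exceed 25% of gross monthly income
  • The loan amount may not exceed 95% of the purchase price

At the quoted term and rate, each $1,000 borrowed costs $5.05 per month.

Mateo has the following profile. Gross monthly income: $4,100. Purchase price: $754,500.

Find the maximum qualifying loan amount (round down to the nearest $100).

$202,900

Payment cap: 25% × $4,100 = $1,025/month.
At $5.05 per $1,000, that supports 1,025/5.05 × 1,000 ≈ $202,970 → $202,900.
LTV cap: 95% × $754,500 = $716,775 → $716,700.
Binding constraint: payment-to-income.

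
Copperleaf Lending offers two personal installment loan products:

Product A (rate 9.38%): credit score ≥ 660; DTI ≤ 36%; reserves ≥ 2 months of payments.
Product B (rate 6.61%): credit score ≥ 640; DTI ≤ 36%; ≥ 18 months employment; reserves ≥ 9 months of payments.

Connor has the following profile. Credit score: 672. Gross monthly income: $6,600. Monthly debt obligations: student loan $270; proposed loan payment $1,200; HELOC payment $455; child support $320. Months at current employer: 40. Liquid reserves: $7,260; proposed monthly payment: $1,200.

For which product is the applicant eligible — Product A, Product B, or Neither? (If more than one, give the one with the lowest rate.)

Total debts = (270 + 1,200 + 455 + 320) = 2,245; DTI = 2,245/6,600 = 34%.
Reserves = 7,260/1,200 = 6.0 months.
Product A: score 672 ≥ 660; DTI 34% ≤ 36%; reserves 6.0 ≥ 2 mo → qualifies.
Product B: score 672 ≥ 640; DTI 34% ≤ 36%; employment 40 ≥ 18 mo; reserves 6.0 < 9 mo → does not qualify.

Product A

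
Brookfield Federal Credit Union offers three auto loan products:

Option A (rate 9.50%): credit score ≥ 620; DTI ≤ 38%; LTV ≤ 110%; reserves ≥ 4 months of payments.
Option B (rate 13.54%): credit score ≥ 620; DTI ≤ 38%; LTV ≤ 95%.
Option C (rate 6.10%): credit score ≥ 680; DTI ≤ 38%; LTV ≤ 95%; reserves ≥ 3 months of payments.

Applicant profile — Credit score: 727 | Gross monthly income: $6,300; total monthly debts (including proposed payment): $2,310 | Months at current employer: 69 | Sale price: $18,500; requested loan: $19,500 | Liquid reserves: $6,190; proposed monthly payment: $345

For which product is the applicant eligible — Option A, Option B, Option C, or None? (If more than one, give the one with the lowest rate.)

DTI = 2,310/6,300 = 36.7%.
LTV = 19,500/18,500 = 105.4%.
Reserves = 6,190/345 = 17.9 months.
Option A: score 727 ≥ 620; DTI 36.7% ≤ 38%; LTV 105.4% ≤ 110%; reserves 17.9 ≥ 4 mo → qualifies.
Option B: score 727 ≥ 620; DTI 36.7% ≤ 38%; LTV 105.4% > 95% → does not qualify.
Option C: score 727 ≥ 680; DTI 36.7% ≤ 38%; LTV 105.4% > 95%; reserves 17.9 ≥ 3 mo → does not qualify.

Option A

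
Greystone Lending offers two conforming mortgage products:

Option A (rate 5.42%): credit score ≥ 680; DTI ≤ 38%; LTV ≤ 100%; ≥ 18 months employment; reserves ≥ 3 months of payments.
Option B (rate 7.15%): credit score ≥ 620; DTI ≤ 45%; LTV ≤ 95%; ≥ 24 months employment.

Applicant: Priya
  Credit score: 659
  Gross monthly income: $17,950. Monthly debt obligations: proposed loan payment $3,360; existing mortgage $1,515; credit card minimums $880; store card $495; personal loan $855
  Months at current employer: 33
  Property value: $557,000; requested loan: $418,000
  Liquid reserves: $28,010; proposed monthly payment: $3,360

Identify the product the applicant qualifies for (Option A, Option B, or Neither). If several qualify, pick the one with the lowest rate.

Option B

Total debts = (3,360 + 1,515 + 880 + 495 + 855) = 7,105; DTI = 7,105/17,950 = 39.6%.
LTV = 418,000/557,000 = 75%.
Reserves = 28,010/3,360 = 8.3 months.
Option A: score 659 < 680; DTI 39.6% > 38%; LTV 75% ≤ 100%; employment 33 ≥ 18 mo; reserves 8.3 ≥ 3 mo → does not qualify.
Option B: score 659 ≥ 620; DTI 39.6% ≤ 45%; LTV 75% ≤ 95%; employment 33 ≥ 24 mo → qualifies.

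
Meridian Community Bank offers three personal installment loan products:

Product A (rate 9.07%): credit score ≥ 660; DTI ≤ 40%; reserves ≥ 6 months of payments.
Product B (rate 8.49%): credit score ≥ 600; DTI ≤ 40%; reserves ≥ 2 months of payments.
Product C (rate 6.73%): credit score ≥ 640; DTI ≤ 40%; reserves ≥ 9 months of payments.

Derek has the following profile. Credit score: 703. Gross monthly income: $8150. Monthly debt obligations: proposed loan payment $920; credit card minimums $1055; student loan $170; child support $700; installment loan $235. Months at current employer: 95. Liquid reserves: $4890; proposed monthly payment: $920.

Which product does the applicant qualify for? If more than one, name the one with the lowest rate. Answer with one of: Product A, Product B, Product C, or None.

Total debts = (920 + 1,055 + 170 + 700 + 235) = 3,080; DTI = 3,080/8,150 = 37.8%.
Reserves = 4,890/920 = 5.3 months.
Product A: score 703 ≥ 660; DTI 37.8% ≤ 40%; reserves 5.3 < 6 mo → does not qualify.
Product B: score 703 ≥ 600; DTI 37.8% ≤ 40%; reserves 5.3 ≥ 2 mo → qualifies.
Product C: score 703 ≥ 640; DTI 37.8% ≤ 40%; reserves 5.3 < 9 mo → does not qualify.

Product B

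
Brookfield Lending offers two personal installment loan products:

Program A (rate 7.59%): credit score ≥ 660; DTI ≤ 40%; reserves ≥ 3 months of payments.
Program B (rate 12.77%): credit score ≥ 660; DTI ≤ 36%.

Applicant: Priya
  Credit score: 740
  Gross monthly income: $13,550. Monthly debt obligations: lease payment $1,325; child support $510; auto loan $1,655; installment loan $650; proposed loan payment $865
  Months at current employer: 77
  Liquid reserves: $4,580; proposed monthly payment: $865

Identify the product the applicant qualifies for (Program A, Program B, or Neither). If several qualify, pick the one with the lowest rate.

Program A

Total debts = (1,325 + 510 + 1,655 + 650 + 865) = 5,005; DTI = 5,005/13,550 = 36.9%.
Reserves = 4,580/865 = 5.3 months.
Program A: score 740 ≥ 660; DTI 36.9% ≤ 40%; reserves 5.3 ≥ 3 mo → qualifies.
Program B: score 740 ≥ 660; DTI 36.9% > 36% → does not qualify.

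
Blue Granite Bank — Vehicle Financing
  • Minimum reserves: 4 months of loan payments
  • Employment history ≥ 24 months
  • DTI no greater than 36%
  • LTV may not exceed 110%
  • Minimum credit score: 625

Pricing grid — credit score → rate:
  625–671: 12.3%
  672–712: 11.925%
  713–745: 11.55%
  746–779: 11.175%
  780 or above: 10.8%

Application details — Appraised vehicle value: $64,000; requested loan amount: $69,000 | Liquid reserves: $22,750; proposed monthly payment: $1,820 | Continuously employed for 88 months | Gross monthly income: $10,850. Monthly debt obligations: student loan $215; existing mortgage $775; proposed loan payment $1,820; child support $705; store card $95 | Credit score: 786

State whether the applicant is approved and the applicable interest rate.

Credit score 786 ≥ 625 (meets minimum)
Reserves: 22,750 ÷ 1,820 = 12.5 months (meets 4-month minimum)
Employment 88 ≥ 24 months
LTV: 69,000 ÷ 64,000 = 107.8%, within 110% cap
Total monthly debts = (215 + 775 + 1,820 + 705 + 95) = 3,610. Debt-to-income = 3,610/10,850 = 33.3% — meets 36% limit
All requirements met. Score 786 falls in the 780 or above tier → 10.8%.

Approved at 10.8%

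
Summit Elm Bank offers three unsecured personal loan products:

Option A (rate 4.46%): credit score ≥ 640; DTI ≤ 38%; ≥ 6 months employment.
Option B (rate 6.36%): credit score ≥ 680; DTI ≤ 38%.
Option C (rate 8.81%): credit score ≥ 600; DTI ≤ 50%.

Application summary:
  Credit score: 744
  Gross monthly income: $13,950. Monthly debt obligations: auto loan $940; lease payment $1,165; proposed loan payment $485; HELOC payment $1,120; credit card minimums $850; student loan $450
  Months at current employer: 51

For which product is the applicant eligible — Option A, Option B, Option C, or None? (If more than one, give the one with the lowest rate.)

Total debts = (940 + 1,165 + 485 + 1,120 + 850 + 450) = 5,010; DTI = 5,010/13,950 = 35.9%.
Option A: score 744 ≥ 640; DTI 35.9% ≤ 38%; employment 51 ≥ 6 mo → qualifies.
Option B: score 744 ≥ 680; DTI 35.9% ≤ 38% → qualifies.
Option C: score 744 ≥ 600; DTI 35.9% ≤ 50% → qualifies.
Qualifying: Option A, Option B, Option C. Lowest rate is 4.46% → Option A.

Option A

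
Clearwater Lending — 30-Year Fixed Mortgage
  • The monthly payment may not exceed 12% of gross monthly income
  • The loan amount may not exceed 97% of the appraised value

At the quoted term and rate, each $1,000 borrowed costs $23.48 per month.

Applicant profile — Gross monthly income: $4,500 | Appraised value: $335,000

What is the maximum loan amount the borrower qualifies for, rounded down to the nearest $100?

$22,900

Payment cap: 12% × $4,500 = $540/month.
At $23.48 per $1,000, that supports 540/23.48 × 1,000 ≈ $22,998 → $22,900.
LTV cap: 97% × $335,000 = $324,950 → $324,900.
Binding constraint: payment-to-income.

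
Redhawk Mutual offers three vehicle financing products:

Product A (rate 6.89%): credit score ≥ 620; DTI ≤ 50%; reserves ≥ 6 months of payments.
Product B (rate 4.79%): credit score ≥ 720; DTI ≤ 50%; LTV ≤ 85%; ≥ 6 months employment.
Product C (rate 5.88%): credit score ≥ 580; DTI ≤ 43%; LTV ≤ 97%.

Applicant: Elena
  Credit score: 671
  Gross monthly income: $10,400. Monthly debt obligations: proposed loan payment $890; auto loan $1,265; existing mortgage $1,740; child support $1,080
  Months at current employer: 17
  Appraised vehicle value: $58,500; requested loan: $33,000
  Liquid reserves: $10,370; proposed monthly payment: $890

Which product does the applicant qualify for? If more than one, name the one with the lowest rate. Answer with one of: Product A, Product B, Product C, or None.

Product A

Total debts = (890 + 1,265 + 1,740 + 1,080) = 4,975; DTI = 4,975/10,400 = 47.8%.
LTV = 33,000/58,500 = 56.4%.
Reserves = 10,370/890 = 11.7 months.
Product A: score 671 ≥ 620; DTI 47.8% ≤ 50%; reserves 11.7 ≥ 6 mo → qualifies.
Product B: score 671 < 720; DTI 47.8% ≤ 50%; LTV 56.4% ≤ 85%; employment 17 ≥ 6 mo → does not qualify.
Product C: score 671 ≥ 580; DTI 47.8% > 43%; LTV 56.4% ≤ 97% → does not qualify.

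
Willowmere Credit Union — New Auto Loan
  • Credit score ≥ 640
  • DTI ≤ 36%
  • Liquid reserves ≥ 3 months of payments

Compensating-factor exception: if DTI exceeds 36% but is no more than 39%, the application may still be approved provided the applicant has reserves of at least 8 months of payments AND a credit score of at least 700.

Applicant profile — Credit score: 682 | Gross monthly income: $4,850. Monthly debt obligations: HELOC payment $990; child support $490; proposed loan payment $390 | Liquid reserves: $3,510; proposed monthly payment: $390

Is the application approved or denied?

Denied

Credit score 682 ≥ 640 (meets base)
Total debts = (990 + 490 + 390) = 1,870. DTI: 1,870 ÷ 4,850 = 38.6%, over the 36% base limit.
Reserves = 3,510/390 = 9.0 months ≥ 3
DTI 38.6% is within the 36%–39% exception band; checking compensating factors.
Override check — reserves: 9.0 mo (ok); score: 682 (below 700).
Override conditions not both satisfied; exception does not apply.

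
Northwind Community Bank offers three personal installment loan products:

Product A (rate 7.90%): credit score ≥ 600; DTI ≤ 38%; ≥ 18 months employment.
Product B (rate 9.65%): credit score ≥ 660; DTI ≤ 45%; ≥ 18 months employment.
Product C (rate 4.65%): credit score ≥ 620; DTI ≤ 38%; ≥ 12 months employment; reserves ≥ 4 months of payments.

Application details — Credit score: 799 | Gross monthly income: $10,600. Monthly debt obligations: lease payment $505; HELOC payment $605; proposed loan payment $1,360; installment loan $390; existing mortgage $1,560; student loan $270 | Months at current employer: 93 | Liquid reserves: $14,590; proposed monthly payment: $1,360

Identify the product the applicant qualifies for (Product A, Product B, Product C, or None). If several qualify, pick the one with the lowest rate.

Total debts = (505 + 605 + 1,360 + 390 + 1,560 + 270) = 4,690; DTI = 4,690/10,600 = 44.2%.
Reserves = 14,590/1,360 = 10.7 months.
Product A: score 799 ≥ 600; DTI 44.2% > 38%; employment 93 ≥ 18 mo → does not qualify.
Product B: score 799 ≥ 660; DTI 44.2% ≤ 45%; employment 93 ≥ 18 mo → qualifies.
Product C: score 799 ≥ 620; DTI 44.2% > 38%; employment 93 ≥ 12 mo; reserves 10.7 ≥ 4 mo → does not qualify.

Product B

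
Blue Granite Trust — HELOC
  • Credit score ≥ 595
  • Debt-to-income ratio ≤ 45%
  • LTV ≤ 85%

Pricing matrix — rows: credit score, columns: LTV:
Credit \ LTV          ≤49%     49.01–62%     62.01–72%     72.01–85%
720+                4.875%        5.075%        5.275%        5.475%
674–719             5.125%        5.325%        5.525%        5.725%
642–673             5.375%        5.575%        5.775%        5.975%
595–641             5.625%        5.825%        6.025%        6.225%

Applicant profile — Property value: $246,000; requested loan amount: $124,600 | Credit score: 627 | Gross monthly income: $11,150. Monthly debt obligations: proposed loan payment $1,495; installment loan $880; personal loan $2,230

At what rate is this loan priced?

5.825%

Credit score 627 ≥ 595; Total monthly debts = (1,495 + 880 + 2,230) = 4,605. DTI: 4,605 ÷ 11,150 = 41.3%, within the 45% cap
LTV = 124,600/246,000 = 50.7% ≤ 85%
Row: 627 falls in 595–641. Column: 50.7% falls in 49.01–62%. Rate = 5.825%.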